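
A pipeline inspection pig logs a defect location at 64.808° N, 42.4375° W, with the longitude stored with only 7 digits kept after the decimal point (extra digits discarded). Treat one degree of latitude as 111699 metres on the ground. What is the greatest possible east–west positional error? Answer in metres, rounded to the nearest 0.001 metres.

Truncating at 7 decimal places can drop up to a full unit in the last place, so the longitude may be off by as much as 1e-07°.
At latitude 64.808° a degree of longitude spans 111699 m × cos 64.808° = 111699 × 0.4257 ≈ 47545 m.
East–west error: 1e-07° × 47545 m/° ≈ 0.0047545 m.

0.005 metres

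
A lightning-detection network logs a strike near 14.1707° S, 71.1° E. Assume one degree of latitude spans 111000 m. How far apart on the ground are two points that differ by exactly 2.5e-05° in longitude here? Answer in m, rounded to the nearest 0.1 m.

2.7 m

At 14.1707° a degree of longitude is 111000 × cos 14.1707° ≈ 107622 m, so 2.5e-05° corresponds to 2.69056 m.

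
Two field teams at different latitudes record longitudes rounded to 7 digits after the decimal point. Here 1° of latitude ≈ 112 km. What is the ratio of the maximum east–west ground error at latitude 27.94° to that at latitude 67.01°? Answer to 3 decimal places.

2.262

Rounding to 7 decimal places leaves the longitude within ±5e-08° of the true value.
At 27.94°: 5e-08° × 112000 × cos 27.94° = 5e-08 × 112000 × 0.8834 ≈ 0.0049473 m.
Error at 67.01° = 5e-08° × 112000 × cos 67.01° ≈ 0.0056 × 0.3906 = 0.0021872 m.
The ratio reduces to cos 27.94° / cos 67.01° = 0.8834/0.3906 ≈ 2.2619.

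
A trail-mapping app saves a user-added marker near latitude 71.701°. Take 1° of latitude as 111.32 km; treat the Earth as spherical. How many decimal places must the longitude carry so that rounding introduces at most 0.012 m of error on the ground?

At 71.701° one degree of longitude covers 111320 × cos 71.701° ≈ 111320 × 0.3140 ≈ 34951.8 m.
Rounding to N decimal places gives at most 0.5 × 10⁻ᴺ degrees of error, i.e. 0.5 × 10⁻ᴺ × 34951.8 m.
Need 0.5 × 34951.8 × 10⁻ᴺ ≤ 0.012 → 10⁻ᴺ ≤ 6.867e-07, so N ≥ 6.16.
So 7 decimal places suffice (0.00175 m); 6 would allow up to 0.0175 m.

7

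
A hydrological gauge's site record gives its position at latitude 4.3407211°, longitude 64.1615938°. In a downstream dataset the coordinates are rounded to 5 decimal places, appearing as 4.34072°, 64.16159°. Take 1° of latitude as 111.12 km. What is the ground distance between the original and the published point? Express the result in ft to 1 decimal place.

Δlat = 4.3407211 − 4.34072 = +0.0000011°; Δlon = 64.1615938 − 64.16159 = +0.0000038°.
N–S: 0.0000011° × 111120 m/° = 0.122232 m.
E–W at 4.34072°: 0.0000038° × 111120 × cos 4.34072° = 0.0000038 × 111120 × 0.9971 ≈ 0.421045 m.
Hypotenuse of the two orthogonal shifts: √(0.122232² + 0.421045²) = 0.438428 m.
In feet: 0.438428 m ÷ 0.3048 ≈ 1.4384 ft.

1.4 ft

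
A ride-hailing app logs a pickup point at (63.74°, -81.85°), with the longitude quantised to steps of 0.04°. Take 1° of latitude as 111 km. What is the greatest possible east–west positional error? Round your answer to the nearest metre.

With a 0.04° grid the true value lies within half a step, ±0.04°/2 = ±0.02°, of the stored one.
Parallels shrink by cos φ, so at 63.74° a degree of longitude is 111000 × 0.4424 ≈ 49111.4 m.
Maximum E–W displacement: 0.02 × 49111.4 = 982.228 m.

982 metres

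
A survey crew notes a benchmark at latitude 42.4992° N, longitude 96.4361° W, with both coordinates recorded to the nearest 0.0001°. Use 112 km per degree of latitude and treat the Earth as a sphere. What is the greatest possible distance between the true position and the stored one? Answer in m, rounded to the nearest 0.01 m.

6.96 m

Rounding to 4 decimal places leaves each coordinate within ±5e-05° of the true value.
Latitude error → 5e-05 × 112000 = 5.6 m along the meridian.
East–west component at 42.4992°: 5e-05° × 112000 × cos 42.4992° ≈ 5e-05 × 82576.1 ≈ 4.12881 m.
The two errors are perpendicular, so the maximum displacement is √(5.6² + 4.12881²) ≈ 6.95752 m.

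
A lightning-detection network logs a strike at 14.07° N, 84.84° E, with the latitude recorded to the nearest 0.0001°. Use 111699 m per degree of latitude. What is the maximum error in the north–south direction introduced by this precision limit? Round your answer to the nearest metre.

6 metres

Rounding to 4 decimal places leaves the latitude within ±5e-05° of the true value.
So the N–S error is at most 5e-05 × 111699 = 5.58495 m.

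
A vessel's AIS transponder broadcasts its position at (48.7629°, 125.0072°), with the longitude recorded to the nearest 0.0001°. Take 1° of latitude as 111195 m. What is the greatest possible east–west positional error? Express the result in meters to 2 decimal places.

Rounding to 4 decimal places leaves the longitude within ±5e-05° of the true value.
One degree of longitude at 48.7629° is 111195 × cos 48.7629° ≈ 111195 × 0.6592 = 73297.1 m.
So at most 5e-05° × 73297.1 ≈ 3.66486 m east–west.

3.66 meters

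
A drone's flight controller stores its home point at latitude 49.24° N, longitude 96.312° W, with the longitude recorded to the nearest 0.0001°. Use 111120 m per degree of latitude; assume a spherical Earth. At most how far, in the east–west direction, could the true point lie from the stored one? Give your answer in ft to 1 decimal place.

11.9 ft

Rounding to 4 decimal places leaves the longitude within ±5e-05° of the true value.
At latitude 49.24° a degree of longitude spans 111120 m × cos 49.24° = 111120 × 0.6529 ≈ 72549.4 m.
So at most 5e-05° × 72549.4 ≈ 3.62747 m east–west.
Converting: 3.62747 m × 3.2808 ft/m ≈ 11.901 ft.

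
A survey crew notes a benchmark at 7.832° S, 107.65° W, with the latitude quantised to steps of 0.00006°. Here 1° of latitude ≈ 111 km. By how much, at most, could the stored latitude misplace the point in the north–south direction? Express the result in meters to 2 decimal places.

3.33 meters

With a 0.00006° grid the true value lies within half a step, ±0.00006°/2 = ±3e-05°, of the stored one.
North–south distance: 3e-05° × 111000 m/° = 3.33 m.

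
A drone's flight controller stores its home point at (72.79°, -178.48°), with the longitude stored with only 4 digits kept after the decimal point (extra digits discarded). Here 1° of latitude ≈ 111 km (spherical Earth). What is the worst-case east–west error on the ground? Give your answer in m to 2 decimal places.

3.28 m

Truncating at 4 decimal places can drop up to a full unit in the last place, so the longitude may be off by as much as 0.0001°.
Parallels shrink by cos φ, so at 72.79° a degree of longitude is 111000 × 0.2959 ≈ 32842.1 m.
East–west error: 0.0001° × 32842.1 m/° ≈ 3.28421 m.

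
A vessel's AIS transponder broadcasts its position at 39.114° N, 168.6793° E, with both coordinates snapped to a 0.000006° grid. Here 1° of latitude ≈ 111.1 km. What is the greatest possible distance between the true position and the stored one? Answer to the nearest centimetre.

With a 0.000006° grid the true value lies within half a step, ±0.000006°/2 = ±3e-06°, of the stored one.
North–south component: 3e-06° × 111100 = 0.3333 m.
E–W at 39.114°: 3e-06° × 111100 × cos 39.114° = 3e-06 × 111100 × 0.7759 ≈ 0.258605 m.
Combining orthogonally: (0.3333² + 0.258605²)^½ ≈ 0.421859 m.
That is 0.421859 m = 42.186 cm.

42 centimetres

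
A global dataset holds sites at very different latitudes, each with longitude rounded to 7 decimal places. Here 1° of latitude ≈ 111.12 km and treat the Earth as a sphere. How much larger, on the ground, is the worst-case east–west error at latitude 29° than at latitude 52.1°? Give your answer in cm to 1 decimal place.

0.1 cm

Rounding to 7 decimal places leaves the longitude within ±5e-08° of the true value.
Error at 29° = 5e-08° × 111120 × cos 29° ≈ 0.005556 × 0.8746 = 0.0048594 m.
At 52.1°: 5e-08° × 111120 × cos 52.1° = 5e-08 × 111120 × 0.6143 ≈ 0.003413 m.
Difference: 0.0048594 − 0.003413 = 0.0014464 m.
That is 0.00144642 m = 0.14464 cm.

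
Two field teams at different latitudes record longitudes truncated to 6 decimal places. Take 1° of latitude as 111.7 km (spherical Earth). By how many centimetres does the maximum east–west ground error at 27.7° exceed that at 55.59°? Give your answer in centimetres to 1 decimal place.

3.6 centimetres

Truncating at 6 decimal places can drop up to a full unit in the last place, so the longitude may be off by as much as 1e-06°.
At 27.7°: 1e-06° × 111700 × cos 27.7° = 1e-06 × 111700 × 0.8854 ≈ 0.098898 m.
At 55.59°: 1e-06° × 111700 × cos 55.59° = 1e-06 × 111700 × 0.5651 ≈ 0.063123 m.
So the lower-latitude error exceeds the higher by 0.098898 − 0.063123 = 0.035776 m.
That is 0.0357756 m = 3.5776 cm.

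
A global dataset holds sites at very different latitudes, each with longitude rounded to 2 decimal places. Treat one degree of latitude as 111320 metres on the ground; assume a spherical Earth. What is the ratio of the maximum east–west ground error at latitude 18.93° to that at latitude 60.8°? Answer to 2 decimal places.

1.94

Rounding to 2 decimal places leaves the longitude within ±0.005° of the true value.
Error at 18.93° = 0.005° × 111320 × cos 18.93° ≈ 556.6 × 0.9459 = 526.5 m.
Error at 60.8° = 0.005° × 111320 × cos 60.8° ≈ 556.6 × 0.4879 = 271.54 m.
The ratio reduces to cos 18.93° / cos 60.8° = 0.9459/0.4879 ≈ 1.9389.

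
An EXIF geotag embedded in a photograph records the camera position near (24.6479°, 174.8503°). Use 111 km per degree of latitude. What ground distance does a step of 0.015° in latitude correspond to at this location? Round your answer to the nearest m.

1665 m

0.015° × 111000 m/° = 1665 m.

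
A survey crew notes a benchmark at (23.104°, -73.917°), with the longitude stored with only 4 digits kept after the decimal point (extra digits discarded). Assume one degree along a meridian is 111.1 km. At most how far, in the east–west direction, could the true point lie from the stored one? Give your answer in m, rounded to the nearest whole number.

10 m

Truncating at 4 decimal places can drop up to a full unit in the last place, so the longitude may be off by as much as 0.0001°.
At latitude 23.104° a degree of longitude spans 111100 m × cos 23.104° = 111100 × 0.9198 ≈ 102189 m.
Maximum E–W displacement: 0.0001 × 102189 = 10.2189 m.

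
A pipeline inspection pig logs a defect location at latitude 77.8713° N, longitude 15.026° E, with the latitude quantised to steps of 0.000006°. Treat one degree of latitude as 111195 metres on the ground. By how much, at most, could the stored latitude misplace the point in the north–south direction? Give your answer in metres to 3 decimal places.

With a 0.000006° grid the true value lies within half a step, ±0.000006°/2 = ±3e-06°, of the stored one.
So the N–S error is at most 3e-06 × 111195 = 0.333585 m.

0.334 metres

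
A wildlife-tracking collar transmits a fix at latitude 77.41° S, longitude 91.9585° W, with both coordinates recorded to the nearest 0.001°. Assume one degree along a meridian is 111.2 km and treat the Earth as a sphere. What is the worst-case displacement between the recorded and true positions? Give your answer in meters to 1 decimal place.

56.9 meters

Rounding to 3 decimal places leaves each coordinate within ±0.0005° of the true value.
Latitude error → 0.0005 × 111200 = 55.6 m along the meridian.
Longitude error → 0.0005 × 111200 × cos 77.41° = 0.0005 × 111200 × 0.2180 ≈ 12.1193 m.
Worst case both components are at the extreme and orthogonal: √(55.6² + 12.1193²) ≈ 56.9055 m.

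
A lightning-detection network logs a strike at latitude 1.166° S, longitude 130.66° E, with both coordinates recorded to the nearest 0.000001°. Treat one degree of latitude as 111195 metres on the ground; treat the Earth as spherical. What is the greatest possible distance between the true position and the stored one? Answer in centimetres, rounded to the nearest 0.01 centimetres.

Rounding to 6 decimal places leaves each coordinate within ±5e-07° of the true value.
N–S: 5e-07° × 111195 m/° = 0.0555975 m.
East–west component at 1.166°: 5e-07° × 111195 × cos 1.166° ≈ 5e-07 × 111172 ≈ 0.055586 m.
Worst case both components are at the extreme and orthogonal: √(0.0555975² + 0.055586²) ≈ 0.0786186 m.
That is 0.0786186 m = 7.8619 cm.

7.86 centimetres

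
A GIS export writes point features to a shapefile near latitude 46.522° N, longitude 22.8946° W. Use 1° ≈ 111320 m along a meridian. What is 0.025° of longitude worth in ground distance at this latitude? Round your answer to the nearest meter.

1915 meters

0.025° of longitude at 46.522° is 0.025 × 111320 × cos 46.522° ≈ 0.025 × 76596.6 = 1914.92 m.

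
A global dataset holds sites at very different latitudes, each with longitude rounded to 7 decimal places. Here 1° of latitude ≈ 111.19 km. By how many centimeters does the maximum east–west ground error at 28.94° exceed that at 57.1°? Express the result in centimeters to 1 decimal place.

0.2 centimeters

Rounding to 7 decimal places leaves the longitude within ±5e-08° of the true value.
At 28.94°: 5e-08° × 111190 × cos 28.94° = 5e-08 × 111190 × 0.8751 ≈ 0.0048653 m.
Error at 57.1° = 5e-08° × 111190 × cos 57.1° ≈ 0.0055595 × 0.5432 = 0.0030198 m.
Difference: 0.0048653 − 0.0030198 = 0.0018455 m.
That is 0.00184549 m = 0.18455 cm.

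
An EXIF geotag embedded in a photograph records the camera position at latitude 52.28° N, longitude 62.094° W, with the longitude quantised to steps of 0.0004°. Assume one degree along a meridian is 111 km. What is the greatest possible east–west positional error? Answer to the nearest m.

With a 0.0004° grid the true value lies within half a step, ±0.0004°/2 = ±0.0002°, of the stored one.
Parallels shrink by cos φ, so at 52.28° a degree of longitude is 111000 × 0.6118 ≈ 67910.2 m.
So at most 0.0002° × 67910.2 ≈ 13.582 m east–west.

14 m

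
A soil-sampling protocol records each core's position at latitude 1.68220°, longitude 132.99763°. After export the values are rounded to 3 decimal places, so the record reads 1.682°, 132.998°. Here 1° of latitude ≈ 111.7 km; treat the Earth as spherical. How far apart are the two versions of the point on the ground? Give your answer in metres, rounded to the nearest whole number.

The latitude changed by +0.00020° and the longitude by -0.00037°.
North–south shift: 0.00020 × 111700 = 22.34 m.
East–west at this latitude: -0.00037° × 111700 × cos 1.682° ≈ -0.00037 × 111652 = -41.3112 m.
Hypotenuse of the two orthogonal shifts: √(22.34² + 41.3112²) = 46.9648 m.

47 metres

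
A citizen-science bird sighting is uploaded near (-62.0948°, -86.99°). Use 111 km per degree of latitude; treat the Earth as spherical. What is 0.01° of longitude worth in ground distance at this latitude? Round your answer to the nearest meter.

0.01° of longitude at 62.0948° is 0.01 × 111000 × cos 62.0948° ≈ 0.01 × 51949.1 = 519.491 m.

519 meters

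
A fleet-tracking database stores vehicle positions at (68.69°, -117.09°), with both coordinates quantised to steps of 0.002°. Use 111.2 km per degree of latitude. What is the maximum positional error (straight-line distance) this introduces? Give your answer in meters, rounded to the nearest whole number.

With a 0.002° grid the true value lies within half a step, ±0.002°/2 = ±0.001°, of the stored one.
Latitude error → 0.001 × 111200 = 111.2 m along the meridian.
E–W at 68.69°: 0.001° × 111200 × cos 68.69° = 0.001 × 111200 × 0.3634 ≈ 40.4116 m.
The two errors are perpendicular, so the maximum displacement is √(111.2² + 40.4116²) ≈ 118.315 m.

118 meters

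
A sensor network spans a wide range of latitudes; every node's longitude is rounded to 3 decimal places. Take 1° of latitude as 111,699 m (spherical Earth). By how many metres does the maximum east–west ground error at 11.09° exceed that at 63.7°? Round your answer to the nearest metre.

Rounding to 3 decimal places leaves the longitude within ±0.0005° of the true value.
Error at 11.09° = 0.0005° × 111699 × cos 11.09° ≈ 55.849 × 0.9813 = 54.807 m.
At 63.7°: 0.0005° × 111699 × cos 63.7° = 0.0005 × 111699 × 0.4431 ≈ 24.745 m.
So the lower-latitude error exceeds the higher by 54.807 − 24.745 = 30.061 m.

30 metres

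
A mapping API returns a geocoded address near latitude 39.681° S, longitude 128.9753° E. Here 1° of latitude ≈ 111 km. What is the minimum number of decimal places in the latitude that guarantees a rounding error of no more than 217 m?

One degree of latitude covers 111000 m.
N decimal places → at most half a unit in the last place, 0.5 × 10⁻ᴺ° = 111000/2 × 10⁻ᴺ m.
Need 0.5 × 111000 × 10⁻ᴺ ≤ 217 → 10⁻ᴺ ≤ 3.910e-03, so N ≥ 2.41.
At 2 places the error can reach 555 m, but 3 places keeps it to 55.5 m.

3 decimal places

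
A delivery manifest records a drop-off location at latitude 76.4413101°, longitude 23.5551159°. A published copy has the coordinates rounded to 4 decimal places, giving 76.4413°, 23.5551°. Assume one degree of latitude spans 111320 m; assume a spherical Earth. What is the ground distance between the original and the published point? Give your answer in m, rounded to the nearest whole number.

1 m

The latitude changed by +0.0000101° and the longitude by +0.0000159°.
N–S: 0.0000101° × 111320 m/° = 1.12433 m.
E–W at 76.4413°: 0.0000159° × 111320 × cos 76.4413° = 0.0000159 × 111320 × 0.2344 ≈ 0.414959 m.
Combined displacement = (1.12433² + 0.414959²)^½ ≈ 1.19846 m.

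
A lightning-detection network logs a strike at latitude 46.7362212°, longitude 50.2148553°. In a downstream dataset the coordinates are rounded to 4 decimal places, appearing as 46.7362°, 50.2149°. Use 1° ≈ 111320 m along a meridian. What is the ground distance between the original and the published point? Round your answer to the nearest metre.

4 metres

Δlat = 46.7362212 − 46.7362 = +0.0000212°; Δlon = 50.2148553 − 50.2149 = -0.0000447°.
North–south shift: 0.0000212 × 111320 = 2.35998 m.
East–west at this latitude: -0.0000447° × 111320 × cos 46.7362° ≈ -0.0000447 × 76294.1 = -3.41035 m.
Combined displacement = (2.35998² + 3.41035²)^½ ≈ 4.14729 m.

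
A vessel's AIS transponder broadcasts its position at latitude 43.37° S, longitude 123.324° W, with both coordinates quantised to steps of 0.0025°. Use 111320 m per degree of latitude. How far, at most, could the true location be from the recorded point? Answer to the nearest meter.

With a 0.0025° grid the true value lies within half a step, ±0.0025°/2 = ±0.00125°, of the stored one.
Latitude error → 0.00125 × 111320 = 139.15 m along the meridian.
East–west component at 43.37°: 0.00125° × 111320 × cos 43.37° ≈ 0.00125 × 80922.3 ≈ 101.153 m.
The two errors are perpendicular, so the maximum displacement is √(139.15² + 101.153²) ≈ 172.031 m.

172 meters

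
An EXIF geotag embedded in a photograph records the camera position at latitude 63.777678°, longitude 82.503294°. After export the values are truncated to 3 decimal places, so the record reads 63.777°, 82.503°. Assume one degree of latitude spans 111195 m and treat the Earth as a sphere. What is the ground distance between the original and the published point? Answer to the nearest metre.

The latitude changed by +0.000678° and the longitude by +0.000294°.
North–south shift: 0.000678 × 111195 = 75.3902 m.
East–west at this latitude: 0.000294° × 111195 × cos 63.777° ≈ 0.000294 × 49133.3 = 14.4452 m.
Distance: √(75.3902² + 14.4452²) ≈ 76.7616 m.

77 metres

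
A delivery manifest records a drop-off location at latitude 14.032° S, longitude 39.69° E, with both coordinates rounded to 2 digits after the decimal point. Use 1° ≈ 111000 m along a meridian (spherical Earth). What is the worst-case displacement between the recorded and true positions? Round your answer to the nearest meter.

Rounding to 2 decimal places leaves each coordinate within ±0.005° of the true value.
North–south component: 0.005° × 111000 = 555 m.
E–W at 14.032°: 0.005° × 111000 × cos 14.032° = 0.005 × 111000 × 0.9702 ≈ 538.439 m.
Worst case both components are at the extreme and orthogonal: √(555² + 538.439²) ≈ 773.267 m.

773 meters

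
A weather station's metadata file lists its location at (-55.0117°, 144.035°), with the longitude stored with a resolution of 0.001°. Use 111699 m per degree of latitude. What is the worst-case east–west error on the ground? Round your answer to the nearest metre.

32 metres

With a 0.001° grid the true value lies within half a step, ±0.001°/2 = ±0.0005°, of the stored one.
At latitude 55.0117° a degree of longitude spans 111699 m × cos 55.0117° = 111699 × 0.5734 ≈ 64049.2 m.
East–west error: 0.0005° × 64049.2 m/° ≈ 32.0246 m.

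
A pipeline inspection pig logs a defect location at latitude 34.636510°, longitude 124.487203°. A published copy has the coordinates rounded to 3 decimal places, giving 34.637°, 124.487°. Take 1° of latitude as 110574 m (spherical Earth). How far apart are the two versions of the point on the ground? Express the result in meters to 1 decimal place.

57.2 meters

Δlat = 34.636510 − 34.637 = -0.000490°; Δlon = 124.487203 − 124.487 = +0.000203°.
N–S: -0.000490° × 110574 m/° = -54.1813 m.
E–W at 34.637°: 0.000203° × 110574 × cos 34.637° = 0.000203 × 110574 × 0.8228 ≈ 18.4683 m.
Combined displacement = (54.1813² + 18.4683²)^½ ≈ 57.2424 m.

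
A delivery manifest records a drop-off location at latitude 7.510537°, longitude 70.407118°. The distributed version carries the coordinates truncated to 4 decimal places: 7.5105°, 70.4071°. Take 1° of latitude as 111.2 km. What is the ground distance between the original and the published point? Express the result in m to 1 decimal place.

Δlat = 7.510537 − 7.5105 = +0.000037°; Δlon = 70.407118 − 70.4071 = +0.000018°.
N–S: 0.000037° × 111200 m/° = 4.1144 m.
East–west at this latitude: 0.000018° × 111200 × cos 7.5105° ≈ 0.000018 × 110246 = 1.98443 m.
Distance: √(4.1144² + 1.98443²) ≈ 4.56796 m.

4.6 m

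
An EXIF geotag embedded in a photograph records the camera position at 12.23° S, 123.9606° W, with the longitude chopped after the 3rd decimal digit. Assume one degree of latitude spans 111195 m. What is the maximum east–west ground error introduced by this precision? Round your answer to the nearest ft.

Truncating at 3 decimal places can drop up to a full unit in the last place, so the longitude may be off by as much as 0.001°.
One degree of longitude at 12.23° is 111195 × cos 12.23° ≈ 111195 × 0.9773 = 108671 m.
Maximum E–W displacement: 0.001 × 108671 = 108.671 m.
In feet: 108.671 m ÷ 0.3048 ≈ 356.53 ft.

357 ft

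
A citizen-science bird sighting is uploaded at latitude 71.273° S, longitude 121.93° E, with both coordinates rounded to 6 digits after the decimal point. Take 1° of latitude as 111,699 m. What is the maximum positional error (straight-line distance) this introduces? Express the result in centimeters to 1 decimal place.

Rounding to 6 decimal places leaves each coordinate within ±5e-07° of the true value.
Latitude error → 5e-07 × 111699 = 0.0558495 m along the meridian.
E–W at 71.273°: 5e-07° × 111699 × cos 71.273° = 5e-07 × 111699 × 0.3211 ≈ 0.017931 m.
Combining orthogonally: (0.0558495² + 0.017931²)^½ ≈ 0.0586574 m.
That is 0.0586574 m = 5.8657 cm.

5.9 centimeters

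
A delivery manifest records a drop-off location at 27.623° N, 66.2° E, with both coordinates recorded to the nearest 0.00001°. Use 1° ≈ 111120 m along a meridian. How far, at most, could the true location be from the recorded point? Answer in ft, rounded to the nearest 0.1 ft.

2.4 ft

Rounding to 5 decimal places leaves each coordinate within ±5e-06° of the true value.
North–south component: 5e-06° × 111120 = 0.5556 m.
East–west component at 27.623°: 5e-06° × 111120 × cos 27.623° ≈ 5e-06 × 98454.3 ≈ 0.492271 m.
Combining orthogonally: (0.5556² + 0.492271²)^½ ≈ 0.742309 m.
In feet: 0.742309 m ÷ 0.3048 ≈ 2.4354 ft.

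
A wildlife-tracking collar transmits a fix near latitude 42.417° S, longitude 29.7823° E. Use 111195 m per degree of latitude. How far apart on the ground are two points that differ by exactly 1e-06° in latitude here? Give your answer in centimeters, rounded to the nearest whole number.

Along a meridian 1e-06° is 1e-06 × 111195 = 0.111195 m.
That is 0.111195 m = 11.119 cm.

11 centimeters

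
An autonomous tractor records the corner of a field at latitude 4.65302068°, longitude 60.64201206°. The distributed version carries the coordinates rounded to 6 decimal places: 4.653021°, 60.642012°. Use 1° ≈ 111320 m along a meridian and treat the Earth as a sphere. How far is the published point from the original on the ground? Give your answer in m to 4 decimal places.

Δlat = 4.65302068 − 4.653021 = -0.00000032°; Δlon = 60.64201206 − 60.642012 = +0.00000006°.
North–south shift: -0.00000032 × 111320 = -0.0356224 m.
East–west at this latitude: 0.00000006° × 111320 × cos 4.65302° ≈ 0.00000006 × 110953 = 0.00665719 m.
Combined displacement = (0.0356224² + 0.00665719²)^½ ≈ 0.0362391 m.

0.0362 m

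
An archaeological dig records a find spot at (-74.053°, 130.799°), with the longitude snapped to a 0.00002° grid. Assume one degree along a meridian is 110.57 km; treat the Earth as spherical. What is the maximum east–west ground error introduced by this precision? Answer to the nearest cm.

30 cm

With a 0.00002° grid the true value lies within half a step, ±0.00002°/2 = ±1e-05°, of the stored one.
At latitude 74.053° a degree of longitude spans 110570 m × cos 74.053° = 110570 × 0.2747 ≈ 30378.9 m.
East–west error: 1e-05° × 30378.9 m/° ≈ 0.303789 m.
That is 0.303789 m = 30.379 cm.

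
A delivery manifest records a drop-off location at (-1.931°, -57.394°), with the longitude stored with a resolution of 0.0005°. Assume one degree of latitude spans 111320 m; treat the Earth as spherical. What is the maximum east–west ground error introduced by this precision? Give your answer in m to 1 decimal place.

27.8 m

With a 0.0005° grid the true value lies within half a step, ±0.0005°/2 = ±0.00025°, of the stored one.
One degree of longitude at 1.931° is 111320 × cos 1.931° ≈ 111320 × 0.9994 = 111257 m.
So at most 0.00025° × 111257 ≈ 27.8142 m east–west.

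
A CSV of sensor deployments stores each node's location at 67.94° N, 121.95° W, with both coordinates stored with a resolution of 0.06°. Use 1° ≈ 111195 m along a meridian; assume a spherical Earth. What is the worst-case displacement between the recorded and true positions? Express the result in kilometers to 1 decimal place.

With a 0.06° grid the true value lies within half a step, ±0.06°/2 = ±0.03°, of the stored one.
N–S: 0.03° × 111195 m/° = 3335.85 m.
Longitude error → 0.03 × 111195 × cos 67.94° = 0.03 × 111195 × 0.3756 ≈ 1252.87 m.
Worst case both components are at the extreme and orthogonal: √(3335.85² + 1252.87²) ≈ 3563.37 m.
That is 3563.37 m = 3.5634 km.

3.6 kilometers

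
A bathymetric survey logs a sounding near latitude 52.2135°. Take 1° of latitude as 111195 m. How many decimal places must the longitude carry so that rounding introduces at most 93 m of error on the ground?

3 decimal places

At 52.2135° one degree of longitude covers 111195 × cos 52.2135° ≈ 111195 × 0.6127 ≈ 68131.5 m.
N decimal places → at most half a unit in the last place, 0.5 × 10⁻ᴺ° = 68131.5/2 × 10⁻ᴺ m.
Setting 34065.7 × 10⁻ᴺ ≤ 93 gives 10ᴺ ≥ 366.3, i.e. N ≥ 2.56.
At 2 places the error can reach 341 m, but 3 places keeps it to 34.1 m.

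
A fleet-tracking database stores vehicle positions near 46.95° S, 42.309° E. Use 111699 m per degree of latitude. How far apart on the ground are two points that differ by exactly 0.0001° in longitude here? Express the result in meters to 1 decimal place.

One degree of longitude here spans 111699 × cos 46.95° = 111699 × 0.6826 ≈ 76249.8 m; 0.0001° of that is 7.62498 m.

7.6 meters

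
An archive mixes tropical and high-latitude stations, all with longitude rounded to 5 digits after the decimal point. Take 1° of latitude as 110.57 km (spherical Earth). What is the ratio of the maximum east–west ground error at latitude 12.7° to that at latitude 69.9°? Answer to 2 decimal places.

2.84

Rounding to 5 decimal places leaves the longitude within ±5e-06° of the true value.
Error at 12.7° = 5e-06° × 110570 × cos 12.7° ≈ 0.55285 × 0.9755 = 0.53932 m.
Error at 69.9° = 5e-06° × 110570 × cos 69.9° ≈ 0.55285 × 0.3437 = 0.18999 m.
The ratio reduces to cos 12.7° / cos 69.9° = 0.9755/0.3437 ≈ 2.8387.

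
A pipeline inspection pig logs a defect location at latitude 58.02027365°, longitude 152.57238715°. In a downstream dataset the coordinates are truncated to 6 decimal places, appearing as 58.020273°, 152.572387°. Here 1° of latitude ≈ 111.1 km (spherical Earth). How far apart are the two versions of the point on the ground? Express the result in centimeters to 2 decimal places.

Δlat = 58.02027365 − 58.020273 = +0.00000065°; Δlon = 152.57238715 − 152.572387 = +0.00000015°.
N–S: 0.00000065° × 111100 m/° = 0.072215 m.
East–west at this latitude: 0.00000015° × 111100 × cos 58.0203° ≈ 0.00000015 × 58840.7 = 0.0088261 m.
Combined displacement = (0.072215² + 0.0088261²)^½ ≈ 0.0727524 m.
That is 0.0727524 m = 7.2752 cm.

7.28 centimeters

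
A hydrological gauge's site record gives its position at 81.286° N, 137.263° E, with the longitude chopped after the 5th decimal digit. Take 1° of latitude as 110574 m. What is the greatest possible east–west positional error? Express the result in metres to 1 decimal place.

0.2 metres

Truncating at 5 decimal places can drop up to a full unit in the last place, so the longitude may be off by as much as 1e-05°.
One degree of longitude at 81.286° is 110574 × cos 81.286° ≈ 110574 × 0.1515 = 16752.2 m.
East–west error: 1e-05° × 16752.2 m/° ≈ 0.167522 m.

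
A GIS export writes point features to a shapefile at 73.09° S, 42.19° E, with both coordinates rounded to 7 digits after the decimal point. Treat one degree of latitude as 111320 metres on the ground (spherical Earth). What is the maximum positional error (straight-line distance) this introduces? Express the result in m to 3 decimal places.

Rounding to 7 decimal places leaves each coordinate within ±5e-08° of the true value.
North–south component: 5e-08° × 111320 = 0.005566 m.
East–west component at 73.09°: 5e-08° × 111320 × cos 73.09° ≈ 5e-08 × 32379.6 ≈ 0.00161898 m.
Combining orthogonally: (0.005566² + 0.00161898²)^½ ≈ 0.00579668 m.

0.006 m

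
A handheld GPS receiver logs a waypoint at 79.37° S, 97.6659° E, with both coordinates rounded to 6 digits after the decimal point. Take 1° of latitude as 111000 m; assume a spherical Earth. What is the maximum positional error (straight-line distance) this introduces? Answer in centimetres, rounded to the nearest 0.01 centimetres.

5.64 centimetres

Rounding to 6 decimal places leaves each coordinate within ±5e-07° of the true value.
North–south component: 5e-07° × 111000 = 0.0555 m.
Longitude error → 5e-07 × 111000 × cos 79.37° = 5e-07 × 111000 × 0.1845 ≈ 0.0102379 m.
Combining orthogonally: (0.0555² + 0.0102379²)^½ ≈ 0.0564364 m.
That is 0.0564364 m = 5.6436 cm.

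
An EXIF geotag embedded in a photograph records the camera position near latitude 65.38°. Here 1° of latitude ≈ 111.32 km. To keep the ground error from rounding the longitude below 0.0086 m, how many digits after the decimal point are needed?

At 65.38° one degree of longitude covers 111320 × cos 65.38° ≈ 111320 × 0.4166 ≈ 46375.7 m.
With N decimal places the half-ulp bound is 0.5·10⁻ᴺ°, or 0.5·10⁻ᴺ × 46375.7 m on the ground.
Setting 23187.9 × 10⁻ᴺ ≤ 0.0086 gives 10ᴺ ≥ 2.696e+06, i.e. N ≥ 6.43.
At 6 places the error can reach 0.0232 m, but 7 places keeps it to 0.00232 m.

7 decimal places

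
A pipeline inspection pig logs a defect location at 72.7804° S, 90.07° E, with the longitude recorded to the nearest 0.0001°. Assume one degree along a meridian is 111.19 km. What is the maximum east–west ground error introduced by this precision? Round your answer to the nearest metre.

Rounding to 4 decimal places leaves the longitude within ±5e-05° of the true value.
Parallels shrink by cos φ, so at 72.7804° a degree of longitude is 111190 × 0.2960 ≈ 32916.1 m.
East–west error: 5e-05° × 32916.1 m/° ≈ 1.64581 m.

2 metres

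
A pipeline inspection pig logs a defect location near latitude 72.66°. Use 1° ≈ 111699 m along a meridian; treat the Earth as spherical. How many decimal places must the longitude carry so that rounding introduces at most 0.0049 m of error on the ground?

7

At 72.66° one degree of longitude covers 111699 × cos 72.66° ≈ 111699 × 0.2980 ≈ 33290.9 m.
N decimal places → at most half a unit in the last place, 0.5 × 10⁻ᴺ° = 33290.9/2 × 10⁻ᴺ m.
Need 0.5 × 33290.9 × 10⁻ᴺ ≤ 0.0049 → 10⁻ᴺ ≤ 2.944e-07, so N ≥ 6.53.
N = 6 would give 0.0166 m (too coarse); N = 7 gives 0.00166 m ≤ 0.0049 m.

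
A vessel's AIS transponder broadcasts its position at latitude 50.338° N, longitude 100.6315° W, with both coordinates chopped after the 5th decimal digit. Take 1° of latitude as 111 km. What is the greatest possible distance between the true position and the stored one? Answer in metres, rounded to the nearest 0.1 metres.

Truncating at 5 decimal places can drop up to a full unit in the last place, so each coordinate may be off by as much as 1e-05°.
N–S: 1e-05° × 111000 m/° = 1.11 m.
E–W at 50.338°: 1e-05° × 111000 × cos 50.338° = 1e-05 × 111000 × 0.6383 ≈ 0.708466 m.
Combining orthogonally: (1.11² + 0.708466²)^½ ≈ 1.31682 m.

1.3 metres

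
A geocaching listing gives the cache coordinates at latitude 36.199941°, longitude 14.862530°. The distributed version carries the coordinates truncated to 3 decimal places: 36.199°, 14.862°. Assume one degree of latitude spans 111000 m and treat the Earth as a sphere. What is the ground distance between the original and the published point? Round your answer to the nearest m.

115 m

Δlat = 36.199941 − 36.199 = +0.000941°; Δlon = 14.862530 − 14.862 = +0.000530°.
N–S: 0.000941° × 111000 m/° = 104.451 m.
East–west at this latitude: 0.000530° × 111000 × cos 36.199° ≈ 0.000530 × 89573.7 = 47.4741 m.
Hypotenuse of the two orthogonal shifts: √(104.451² + 47.4741²) = 114.734 m.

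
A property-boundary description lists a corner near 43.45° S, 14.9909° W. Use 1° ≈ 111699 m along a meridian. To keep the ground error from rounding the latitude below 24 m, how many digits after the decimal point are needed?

One degree of latitude covers 111699 m.
N decimal places → at most half a unit in the last place, 0.5 × 10⁻ᴺ° = 111699/2 × 10⁻ᴺ m.
Need 0.5 × 111699 × 10⁻ᴺ ≤ 24 → 10⁻ᴺ ≤ 4.297e-04, so N ≥ 3.37.
So 4 decimal places suffice (5.58 m); 3 would allow up to 55.8 m.

4 decimal places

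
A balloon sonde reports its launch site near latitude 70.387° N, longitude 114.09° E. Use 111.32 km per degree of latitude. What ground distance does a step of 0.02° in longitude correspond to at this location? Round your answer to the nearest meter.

At 70.387° a degree of longitude is 111320 × cos 70.387° ≈ 37366.3 m, so 0.02° corresponds to 747.325 m.

747 meters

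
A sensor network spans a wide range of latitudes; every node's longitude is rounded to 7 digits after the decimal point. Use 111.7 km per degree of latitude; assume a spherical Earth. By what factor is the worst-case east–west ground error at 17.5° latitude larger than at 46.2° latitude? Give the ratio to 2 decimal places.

Rounding to 7 decimal places leaves the longitude within ±5e-08° of the true value.
At 17.5°: 5e-08° × 111700 × cos 17.5° = 5e-08 × 111700 × 0.9537 ≈ 0.0053265 m.
At 46.2°: 5e-08° × 111700 × cos 46.2° = 5e-08 × 111700 × 0.6921 ≈ 0.0038656 m.
The ratio reduces to cos 17.5° / cos 46.2° = 0.9537/0.6921 ≈ 1.3779.

1.38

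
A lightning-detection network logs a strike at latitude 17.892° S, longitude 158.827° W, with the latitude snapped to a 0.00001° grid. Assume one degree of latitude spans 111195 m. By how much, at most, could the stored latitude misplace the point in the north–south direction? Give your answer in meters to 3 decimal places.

With a 0.00001° grid the true value lies within half a step, ±0.00001°/2 = ±5e-06°, of the stored one.
North–south distance: 5e-06° × 111195 m/° = 0.555975 m.

0.556 meters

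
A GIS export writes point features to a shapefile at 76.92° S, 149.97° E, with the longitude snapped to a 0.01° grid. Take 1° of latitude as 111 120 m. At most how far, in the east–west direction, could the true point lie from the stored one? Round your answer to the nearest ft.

With a 0.01° grid the true value lies within half a step, ±0.01°/2 = ±0.005°, of the stored one.
Parallels shrink by cos φ, so at 76.92° a degree of longitude is 111120 × 0.2263 ≈ 25147.7 m.
So at most 0.005° × 25147.7 ≈ 125.739 m east–west.
In feet: 125.739 m ÷ 0.3048 ≈ 412.53 ft.

413 ft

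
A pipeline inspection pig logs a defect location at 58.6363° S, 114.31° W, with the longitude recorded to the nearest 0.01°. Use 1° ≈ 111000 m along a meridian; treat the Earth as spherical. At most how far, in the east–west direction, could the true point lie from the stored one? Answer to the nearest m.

Rounding to 2 decimal places leaves the longitude within ±0.005° of the true value.
At latitude 58.6363° a degree of longitude spans 111000 m × cos 58.6363° = 111000 × 0.5205 ≈ 57772 m.
Maximum E–W displacement: 0.005 × 57772 = 288.86 m.

289 m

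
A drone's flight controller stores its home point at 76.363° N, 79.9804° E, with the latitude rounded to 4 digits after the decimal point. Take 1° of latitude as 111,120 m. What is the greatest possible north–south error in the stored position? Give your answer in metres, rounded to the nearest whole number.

Rounding to 4 decimal places leaves the latitude within ±5e-05° of the true value.
Along the meridian that is 5e-05° × 111120 m/° = 5.556 m.

6 metres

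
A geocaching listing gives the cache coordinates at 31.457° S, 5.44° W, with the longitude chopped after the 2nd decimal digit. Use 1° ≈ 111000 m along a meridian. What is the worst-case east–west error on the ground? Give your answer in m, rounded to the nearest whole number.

Truncating at 2 decimal places can drop up to a full unit in the last place, so the longitude may be off by as much as 0.01°.
At latitude 31.457° a degree of longitude spans 111000 m × cos 31.457° = 111000 × 0.8530 ≈ 94686.6 m.
So at most 0.01° × 94686.6 ≈ 946.866 m east–west.

947 m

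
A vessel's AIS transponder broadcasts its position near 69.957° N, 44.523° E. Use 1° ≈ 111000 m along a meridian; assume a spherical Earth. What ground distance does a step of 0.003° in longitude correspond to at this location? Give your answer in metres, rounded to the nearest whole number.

0.003° of longitude at 69.957° is 0.003 × 111000 × cos 69.957° ≈ 0.003 × 38042.5 = 114.128 m.

114 metres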